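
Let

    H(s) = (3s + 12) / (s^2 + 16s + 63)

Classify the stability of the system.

The denominator s^2 + 16s + 63 factors as (s + 9)(s + 7), giving poles at s = -9, -7.
Since all poles lie strictly in the left half-plane, the system is stable.

stable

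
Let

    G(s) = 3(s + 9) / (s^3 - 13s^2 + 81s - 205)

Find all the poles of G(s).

s = 4 + 5j, 4 - 5j, 5

The poles are the roots of the denominator s^3 - 13s^2 + 81s - 205 = 0.
Trying s = 5: the polynomial evaluates to 0, so (s - 5) is a factor.
Dividing out leaves s^2 - 8s + 41 = 0.
The quadratic formula then gives s = 4 ± 5j.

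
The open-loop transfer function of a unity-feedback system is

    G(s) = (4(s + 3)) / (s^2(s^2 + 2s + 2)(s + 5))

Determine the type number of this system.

The denominator has 2 factors of s at the origin (free integrators), so this is a Type 2 system.

Type 2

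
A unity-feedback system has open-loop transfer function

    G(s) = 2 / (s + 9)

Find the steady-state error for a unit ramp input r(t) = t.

e_ss = ∞

G(s) has no poles at the origin.
This is a Type 0 system; Kv = lim_{s→0} s·G(s) = 0, so the steady-state error for a ramp input is infinite.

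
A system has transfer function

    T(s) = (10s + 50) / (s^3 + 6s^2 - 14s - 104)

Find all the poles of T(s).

The poles are the roots of the denominator s^3 + 6s^2 - 14s - 104 = 0.
Trying s = 4: the polynomial evaluates to 0, so (s - 4) is a factor.
Dividing out leaves s^2 + 10s + 26 = 0.
The quadratic formula then gives s = -5 ± 1j.

s = -5 + j, -5 - j, 4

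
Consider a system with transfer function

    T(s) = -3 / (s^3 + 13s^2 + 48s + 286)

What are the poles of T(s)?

s = -1 + 5j, -1 - 5j, -11

The poles are the roots of the denominator s^3 + 13s^2 + 48s + 286 = 0.
Trying s = -11: the polynomial evaluates to 0, so (s + 11) is a factor.
Dividing out leaves s^2 + 2s + 26 = 0.
The quadratic formula then gives s = -1 ± 5j.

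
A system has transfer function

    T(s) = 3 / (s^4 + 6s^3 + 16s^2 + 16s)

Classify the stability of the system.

marginally stable

The denominator s^4 + 6s^3 + 16s^2 + 16s factors as s(s + 2)(s^2 + 4s + 8), giving poles at s = 0, -2, -2 + 2j, -2 - 2j.
Since the simple pole(s) at s = 0 lie on the jω-axis with none in the right half-plane, the system is marginally stable.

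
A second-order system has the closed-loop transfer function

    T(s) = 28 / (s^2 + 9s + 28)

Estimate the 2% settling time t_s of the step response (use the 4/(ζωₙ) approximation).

t_s ≈ 0.8889 s

Comparing s^2 + 9s + 28 to s^2 + 2ζωₙs + ωₙ²: ωₙ = √28 ≈ 5.292 rad/s and ζ = 9/(2·√28) ≈ 0.8504.
ζωₙ = 9/2 = 4.5, so t_s ≈ 4/(ζωₙ) = 4/4.5 ≈ 0.8889 s.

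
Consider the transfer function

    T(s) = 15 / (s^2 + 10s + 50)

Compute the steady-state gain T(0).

T(0) = 3/10 ≈ 0.3000

Set s = 0: T(0) = (15) / (50) = 3/10.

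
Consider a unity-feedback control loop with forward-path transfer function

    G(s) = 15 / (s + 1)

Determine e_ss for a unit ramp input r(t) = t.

G(s) has no poles at the origin.
This is a Type 0 system; Kv = lim_{s→0} s·G(s) = 0, so the steady-state error for a ramp input is infinite.

e_ss = ∞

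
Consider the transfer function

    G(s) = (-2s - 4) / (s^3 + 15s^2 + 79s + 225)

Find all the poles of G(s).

The poles are the roots of the denominator s^3 + 15s^2 + 79s + 225 = 0.
Trying s = -9: the polynomial evaluates to 0, so (s + 9) is a factor.
Dividing out leaves s^2 + 6s + 25 = 0.
The quadratic formula then gives s = -3 ± 4j.

s = -3 + 4j, -3 - 4j, -9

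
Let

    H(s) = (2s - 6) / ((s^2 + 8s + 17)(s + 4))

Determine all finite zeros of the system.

Set the numerator to zero: 2s - 6 = 0, i.e. 2·(s - 3) = 0.
So s = 3.

s = 3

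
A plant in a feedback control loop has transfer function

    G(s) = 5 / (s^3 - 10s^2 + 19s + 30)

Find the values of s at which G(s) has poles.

s = -1, 5, 6

The poles are the roots of the denominator s^3 - 10s^2 + 19s + 30 = 0.
Trying s = -1: the polynomial evaluates to 0, so (s + 1) is a factor.
Dividing out leaves s^2 - 11s + 30 = 0.
Factoring the quadratic: (s - 5)(s - 6) = 0.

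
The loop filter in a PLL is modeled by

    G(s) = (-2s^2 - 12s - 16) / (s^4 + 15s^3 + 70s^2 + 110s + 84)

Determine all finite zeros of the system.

Set the numerator to zero: -2s^2 - 12s - 16 = 0, i.e. -2·(s^2 + 6s + 8) = 0.
Factoring: (s + 4)(s + 2) = 0.

s = -4, -2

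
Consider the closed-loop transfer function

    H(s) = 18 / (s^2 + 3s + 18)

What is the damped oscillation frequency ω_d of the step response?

Comparing s^2 + 3s + 18 to s^2 + 2ζωₙs + ωₙ²: ωₙ = √18 ≈ 4.243 rad/s and ζ = 3/(2·√18) ≈ 0.3536.
ζωₙ = 3/2 = 1.5, so ω_d = ωₙ√(1−ζ²) = √(ωₙ² − (ζωₙ)²) = √(18 − 1.5²) = √15.75 ≈ 3.969 rad/s.

ω_d ≈ 3.969 rad/s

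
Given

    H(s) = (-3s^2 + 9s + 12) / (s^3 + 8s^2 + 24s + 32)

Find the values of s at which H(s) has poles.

s = -4, -2 ± 2j

The poles are the roots of the denominator s^3 + 8s^2 + 24s + 32 = 0.
Trying s = -4: the polynomial evaluates to 0, so (s + 4) is a factor.
Dividing out leaves s^2 + 4s + 8 = 0.
The quadratic formula then gives s = -2 ± 2j.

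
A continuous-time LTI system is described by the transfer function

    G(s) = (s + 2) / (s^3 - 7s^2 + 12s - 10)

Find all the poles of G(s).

The poles are the roots of the denominator s^3 - 7s^2 + 12s - 10 = 0.
Trying s = 5: the polynomial evaluates to 0, so (s - 5) is a factor.
Dividing out leaves s^2 - 2s + 2 = 0.
The quadratic formula then gives s = 1 ± 1j.

s = 1 + j, 1 - j, 5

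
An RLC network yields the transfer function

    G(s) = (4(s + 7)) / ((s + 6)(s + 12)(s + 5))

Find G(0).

At s = 0 each factor (s + a) contributes a and each (s^2 + bs + c) contributes c.
G(0) = 4·(7) / ((6) · (12) · (5)) = 28/360 = 7/90.

G(0) = 7/90 ≈ 0.07778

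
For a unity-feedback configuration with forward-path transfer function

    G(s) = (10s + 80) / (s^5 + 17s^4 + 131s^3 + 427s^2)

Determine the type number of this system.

Factor s from the denominator: s^5 + 17s^4 + 131s^3 + 427s^2 = s^2·(s^3 + 17s^2 + 131s + 427).
There are 2 poles at the origin, so the system is Type 2.

Type 2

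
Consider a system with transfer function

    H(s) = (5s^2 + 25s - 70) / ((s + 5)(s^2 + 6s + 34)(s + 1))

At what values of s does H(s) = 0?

s = 2, -7

Set the numerator to zero: 5s^2 + 25s - 70 = 0, i.e. 5·(s^2 + 5s - 14) = 0.
Factoring: (s - 2)(s + 7) = 0.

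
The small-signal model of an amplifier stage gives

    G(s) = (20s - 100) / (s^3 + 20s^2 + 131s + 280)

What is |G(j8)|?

|G(j8)| ≈ 0.1663

Substitute s = j8: numerator = -100 + j160, denominator = -1000 + j536.
|G(j8)| = |-100 + j160| / |-1000 + j536| = 188.68 / 1134.6 ≈ 0.1663.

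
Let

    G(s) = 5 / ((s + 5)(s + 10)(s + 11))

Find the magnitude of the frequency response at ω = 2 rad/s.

|G(j2)| ≈ 0.008143

Substitute s = j2: numerator = 5, denominator = 446 + j422.
|G(j2)| = |5| / |446 + j422| = 5 / 614.00 ≈ 0.008143.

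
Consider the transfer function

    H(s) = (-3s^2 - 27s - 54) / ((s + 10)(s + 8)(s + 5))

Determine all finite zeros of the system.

Set the numerator to zero: -3s^2 - 27s - 54 = 0, i.e. -3·(s^2 + 9s + 18) = 0.
Factoring: (s + 3)(s + 6) = 0.

s = -3, -6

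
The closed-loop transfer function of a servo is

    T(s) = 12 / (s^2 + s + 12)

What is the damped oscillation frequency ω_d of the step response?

Comparing s^2 + s + 12 to s^2 + 2ζωₙs + ωₙ²: ωₙ = √12 ≈ 3.464 rad/s and ζ = 1/(2·√12) ≈ 0.1443.
ζωₙ = 1/2 = 0.5, so ω_d = ωₙ√(1−ζ²) = √(ωₙ² − (ζωₙ)²) = √(12 − 0.5²) = √11.75 ≈ 3.428 rad/s.

ω_d ≈ 3.428 rad/s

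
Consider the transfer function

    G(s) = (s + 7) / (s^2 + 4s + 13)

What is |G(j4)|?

|G(j4)| ≈ 0.4953

Substitute s = j4: numerator = 7 + j4, denominator = -3 + j16.
|G(j4)| = |7 + j4| / |-3 + j16| = 8.0623 / 16.279 ≈ 0.4953.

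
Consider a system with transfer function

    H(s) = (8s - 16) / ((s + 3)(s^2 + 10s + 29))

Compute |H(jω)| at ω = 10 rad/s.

Substitute s = j10: numerator = -16 + j80, denominator = -1213 - j410.
|H(j10)| = |-16 + j80| / |-1213 - j410| = 81.584 / 1280.4 ≈ 0.06372.

|H(j10)| ≈ 0.06372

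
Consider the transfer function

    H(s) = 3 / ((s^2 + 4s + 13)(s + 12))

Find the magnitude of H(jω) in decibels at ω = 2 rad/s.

Substitute s = j2: numerator = 3, denominator = 92 + j114.
|H(j2)| = |3| / |92 + j114| = 3 / 146.49 ≈ 0.02048.
In decibels: 20·log₁₀(0.02048) ≈ -33.8 dB.

|H(j2)|_dB ≈ -33.8 dB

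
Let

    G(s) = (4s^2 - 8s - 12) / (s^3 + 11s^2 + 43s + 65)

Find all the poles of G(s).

s = -3 + 2j, -3 - 2j, -5

The poles are the roots of the denominator s^3 + 11s^2 + 43s + 65 = 0.
Trying s = -5: the polynomial evaluates to 0, so (s + 5) is a factor.
Dividing out leaves s^2 + 6s + 13 = 0.
The quadratic formula then gives s = -3 ± 2j.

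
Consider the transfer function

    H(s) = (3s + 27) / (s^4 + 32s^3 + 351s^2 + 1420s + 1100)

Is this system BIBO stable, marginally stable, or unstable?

The denominator s^4 + 32s^3 + 351s^2 + 1420s + 1100 factors as (s + 10)^2(s + 11)(s + 1), giving poles at s = -10, -11, -10, -1.
Since all poles lie strictly in the left half-plane, the system is stable.

stable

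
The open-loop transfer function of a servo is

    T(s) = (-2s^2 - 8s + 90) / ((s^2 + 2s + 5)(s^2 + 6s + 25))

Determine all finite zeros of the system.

s = 5, -9

Set the numerator to zero: -2s^2 - 8s + 90 = 0, i.e. -2·(s^2 + 4s - 45) = 0.
Factoring: (s - 5)(s + 9) = 0.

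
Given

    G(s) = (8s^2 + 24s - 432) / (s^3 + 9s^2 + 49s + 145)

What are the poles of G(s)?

The poles are the roots of the denominator s^3 + 9s^2 + 49s + 145 = 0.
Trying s = -5: the polynomial evaluates to 0, so (s + 5) is a factor.
Dividing out leaves s^2 + 4s + 29 = 0.
The quadratic formula then gives s = -2 ± 5j.

s = -2 + 5j, -2 - 5j, -5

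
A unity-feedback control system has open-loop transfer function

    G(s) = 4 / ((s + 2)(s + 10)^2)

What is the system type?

The denominator has no factor of s at the origin — no free integrator — so this is a Type 0 system.

Type 0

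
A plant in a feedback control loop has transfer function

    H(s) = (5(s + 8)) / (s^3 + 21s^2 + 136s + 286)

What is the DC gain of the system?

H(0) = 20/143 ≈ 0.1399

Set s = 0: H(0) = (40) / (286) = 20/143.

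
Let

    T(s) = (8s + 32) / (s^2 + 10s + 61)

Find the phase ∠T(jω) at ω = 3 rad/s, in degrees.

∠T(j3) ≈ 6.888°

At s = j3: numerator = 32 + j24, denominator = 52 + j30.
∠T = ∠num − ∠den = 36.870° − (29.982°) = 6.888°.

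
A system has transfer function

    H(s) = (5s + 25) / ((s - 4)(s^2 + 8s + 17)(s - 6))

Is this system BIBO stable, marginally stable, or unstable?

unstable

The poles can be read from the denominator factors: s = 4, -4 + j, -4 - j, 6.
Since the pole(s) at s = 4, 6 lie in the right half-plane, the system is unstable.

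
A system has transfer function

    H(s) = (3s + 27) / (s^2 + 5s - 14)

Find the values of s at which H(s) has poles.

s = -7, 2

The poles are the roots of the denominator s^2 + 5s - 14 = 0.
Factoring: (s + 7)(s - 2) = 0, so s = -7 and s = 2.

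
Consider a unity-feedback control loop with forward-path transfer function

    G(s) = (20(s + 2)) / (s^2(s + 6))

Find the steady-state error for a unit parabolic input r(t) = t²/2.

G(s) has 2 poles at the origin.
This is a Type 2 system. Ka = lim_{s→0} s^2·G(s) = 40/6 = 20/3.
e_ss = 1/Ka = 1/(20/3) = 3/20 ≈ 0.1500.

e_ss = 0.1500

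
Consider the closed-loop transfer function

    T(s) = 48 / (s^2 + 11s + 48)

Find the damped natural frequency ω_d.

Comparing s^2 + 11s + 48 to s^2 + 2ζωₙs + ωₙ²: ωₙ = √48 ≈ 6.928 rad/s and ζ = 11/(2·√48) ≈ 0.7939.
ζωₙ = 11/2 = 5.5, so ω_d = ωₙ√(1−ζ²) = √(ωₙ² − (ζωₙ)²) = √(48 − 5.5²) = √17.75 ≈ 4.213 rad/s.

ω_d ≈ 4.213 rad/s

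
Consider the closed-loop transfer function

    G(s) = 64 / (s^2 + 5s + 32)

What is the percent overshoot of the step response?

%OS ≈ 21.3%

Comparing s^2 + 5s + 32 to s^2 + 2ζωₙs + ωₙ²: ωₙ = √32 ≈ 5.657 rad/s and ζ = 5/(2·√32) ≈ 0.4419.
%OS = 100·exp(−πζ/√(1−ζ²)) = 100·exp(−π·0.4419/√(1−0.4419²)) ≈ 21.3%.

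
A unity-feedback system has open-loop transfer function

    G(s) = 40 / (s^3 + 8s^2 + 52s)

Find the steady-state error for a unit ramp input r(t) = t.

e_ss = 1.300

G(s) has one pole at the origin.
This is a Type 1 system. Kv = lim_{s→0} s·G(s) = 40/52 = 10/13.
e_ss = 1/Kv = 1/(10/13) = 13/10 ≈ 1.300.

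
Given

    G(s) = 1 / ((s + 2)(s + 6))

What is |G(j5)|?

Substitute s = j5: numerator = 1, denominator = -13 + j40.
|G(j5)| = |1| / |-13 + j40| = 1 / 42.059 ≈ 0.02378.

|G(j5)| ≈ 0.02378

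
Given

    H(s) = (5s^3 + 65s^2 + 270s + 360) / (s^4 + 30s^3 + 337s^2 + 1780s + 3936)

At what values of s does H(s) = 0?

Set the numerator to zero: 5s^3 + 65s^2 + 270s + 360 = 0, i.e. 5·(s^3 + 13s^2 + 54s + 72) = 0.
Factoring: (s + 4)(s + 6)(s + 3) = 0.

s = -4, -6, -3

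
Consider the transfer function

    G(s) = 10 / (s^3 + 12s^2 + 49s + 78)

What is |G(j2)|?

|G(j2)| ≈ 0.1054

Substitute s = j2: numerator = 10, denominator = 30 + j90.
|G(j2)| = |10| / |30 + j90| = 10 / 94.868 ≈ 0.1054.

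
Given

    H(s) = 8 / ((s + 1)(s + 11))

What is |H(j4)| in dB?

|H(j4)|_dB ≈ -15.6 dB

Substitute s = j4: numerator = 8, denominator = -5 + j48.
|H(j4)| = |8| / |-5 + j48| = 8 / 48.260 ≈ 0.1658.
In decibels: 20·log₁₀(0.1658) ≈ -15.6 dB.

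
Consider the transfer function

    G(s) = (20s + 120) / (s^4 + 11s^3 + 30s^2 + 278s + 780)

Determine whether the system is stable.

unstable

The denominator s^4 + 11s^3 + 30s^2 + 278s + 780 factors as (s^2 - 2s + 26)(s + 3)(s + 10), giving poles at s = 1 + 5j, 1 - 5j, -3, -10.
Since the pole(s) at s = 1 + 5j, 1 - 5j lie in the right half-plane, the system is unstable.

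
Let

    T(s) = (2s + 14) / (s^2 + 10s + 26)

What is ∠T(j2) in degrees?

At s = j2: numerator = 14 + j4, denominator = 22 + j20.
∠T = ∠num − ∠den = 15.945° − (42.274°) = -26.33°.

∠T(j2) ≈ -26.33°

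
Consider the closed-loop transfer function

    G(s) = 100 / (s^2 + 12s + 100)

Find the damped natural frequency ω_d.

ω_d = 8 rad/s

Comparing s^2 + 12s + 100 to s^2 + 2ζωₙs + ωₙ²: ωₙ = 10 rad/s and ζ = 12/(2·10) = 0.6.
ζωₙ = 12/2 = 6, so ω_d = ωₙ√(1−ζ²) = √(ωₙ² − (ζωₙ)²) = √(100 − 6²) = √64 = 8 rad/s.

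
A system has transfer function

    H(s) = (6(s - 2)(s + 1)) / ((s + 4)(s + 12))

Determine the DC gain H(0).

At s = 0 each factor (s + a) contributes a and each (s^2 + bs + c) contributes c.
H(0) = 6·(-2) · (1) / ((4) · (12)) = -12/48 = -1/4.

H(0) = -1/4 ≈ -0.2500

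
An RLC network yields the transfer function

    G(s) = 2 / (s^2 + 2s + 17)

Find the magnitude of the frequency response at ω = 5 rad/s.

|G(j5)| ≈ 0.1562

Substitute s = j5: numerator = 2, denominator = -8 + j10.
|G(j5)| = |2| / |-8 + j10| = 2 / 12.806 ≈ 0.1562.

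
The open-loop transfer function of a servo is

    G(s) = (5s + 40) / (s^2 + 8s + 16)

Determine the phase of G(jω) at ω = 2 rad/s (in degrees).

At s = j2: numerator = 40 + j10, denominator = 12 + j16.
∠G = ∠num − ∠den = 14.036° − (53.130°) = -39.09°.

∠G(j2) ≈ -39.09°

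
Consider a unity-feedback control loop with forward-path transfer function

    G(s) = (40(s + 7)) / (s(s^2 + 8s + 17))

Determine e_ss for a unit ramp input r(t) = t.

G(s) has one pole at the origin.
This is a Type 1 system. Kv = lim_{s→0} s·G(s) = 280/17.
e_ss = 1/Kv = 1/(280/17) = 17/280 ≈ 0.06071.

e_ss = 0.06071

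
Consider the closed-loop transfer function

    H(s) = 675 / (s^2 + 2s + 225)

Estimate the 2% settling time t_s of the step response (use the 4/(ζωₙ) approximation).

Comparing s^2 + 2s + 225 to s^2 + 2ζωₙs + ωₙ²: ωₙ = 15 rad/s and ζ = 2/(2·15) ≈ 0.06667.
ζωₙ = 2/2 = 1, so t_s ≈ 4/(ζωₙ) = 4/1 = 4 s.

t_s ≈ 4 s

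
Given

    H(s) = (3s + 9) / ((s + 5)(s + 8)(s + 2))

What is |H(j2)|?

|H(j2)| ≈ 0.08612

Substitute s = j2: numerator = 9 + j6, denominator = 20 + j124.
|H(j2)| = |9 + j6| / |20 + j124| = 10.817 / 125.60 ≈ 0.08612.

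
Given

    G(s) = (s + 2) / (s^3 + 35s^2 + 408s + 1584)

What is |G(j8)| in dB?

Substitute s = j8: numerator = 2 + j8, denominator = -656 + j2752.
|G(j8)| = |2 + j8| / |-656 + j2752| = 8.2462 / 2829.1 ≈ 0.002915.
In decibels: 20·log₁₀(0.002915) ≈ -50.7 dB.

|G(j8)|_dB ≈ -50.7 dB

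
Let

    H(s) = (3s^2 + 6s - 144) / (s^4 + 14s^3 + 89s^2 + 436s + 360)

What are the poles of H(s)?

s = -2 ± 6j, -9, -1

The poles are the roots of the denominator s^4 + 14s^3 + 89s^2 + 436s + 360 = 0.
Trying s = -9: the polynomial evaluates to 0, so (s + 9) is a factor.
Dividing out leaves s^3 + 5s^2 + 44s + 40 = 0.
This factors further as (s^2 + 4s + 40)(s + 1) = 0.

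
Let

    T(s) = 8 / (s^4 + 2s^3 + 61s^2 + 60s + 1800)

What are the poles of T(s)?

s = 2 + 6j, 2 - 6j, -3 + 6j, -3 - 6j

The poles are the roots of the denominator s^4 + 2s^3 + 61s^2 + 60s + 1800 = 0.
No real roots exist; factor into two real quadratics: (s^2 - 4s + 40)(s^2 + 6s + 45) = 0.
Each quadratic gives a conjugate pair via the quadratic formula.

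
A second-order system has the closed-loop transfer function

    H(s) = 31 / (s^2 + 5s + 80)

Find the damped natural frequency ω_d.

ω_d ≈ 8.588 rad/s

Comparing s^2 + 5s + 80 to s^2 + 2ζωₙs + ωₙ²: ωₙ = √80 ≈ 8.944 rad/s and ζ = 5/(2·√80) ≈ 0.2795.
ζωₙ = 5/2 = 2.5, so ω_d = ωₙ√(1−ζ²) = √(ωₙ² − (ζωₙ)²) = √(80 − 2.5²) = √73.75 ≈ 8.588 rad/s.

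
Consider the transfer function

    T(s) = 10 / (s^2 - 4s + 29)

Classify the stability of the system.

unstable

The denominator s^2 - 4s + 29 factors as (s^2 - 4s + 29), giving poles at s = 2 + 5j, 2 - 5j.
Since the pole(s) at s = 2 ± 5j lie in the right half-plane, the system is unstable.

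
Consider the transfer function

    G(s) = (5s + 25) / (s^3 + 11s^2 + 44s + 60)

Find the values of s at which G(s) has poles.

The poles are the roots of the denominator s^3 + 11s^2 + 44s + 60 = 0.
Trying s = -3: the polynomial evaluates to 0, so (s + 3) is a factor.
Dividing out leaves s^2 + 8s + 20 = 0.
The quadratic formula then gives s = -4 ± 2j.

s = -4 ± 2j, -3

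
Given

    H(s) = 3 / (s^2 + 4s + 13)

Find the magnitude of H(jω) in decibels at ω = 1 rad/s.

|H(j1)|_dB ≈ -12.5 dB

Substitute s = j1: numerator = 3, denominator = 12 + j4.
|H(j1)| = |3| / |12 + j4| = 3 / 12.649 ≈ 0.2372.
In decibels: 20·log₁₀(0.2372) ≈ -12.5 dB.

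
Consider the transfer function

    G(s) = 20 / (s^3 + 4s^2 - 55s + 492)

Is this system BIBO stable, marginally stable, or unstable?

unstable

The denominator s^3 + 4s^2 - 55s + 492 factors as (s + 12)(s^2 - 8s + 41), giving poles at s = -12, 4 ± 5j.
Since the pole(s) at s = 4 + 5j, 4 - 5j lie in the right half-plane, the system is unstable.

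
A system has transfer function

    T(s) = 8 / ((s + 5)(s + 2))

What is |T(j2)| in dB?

|T(j2)|_dB ≈ -5.59 dB

Substitute s = j2: numerator = 8, denominator = 6 + j14.
|T(j2)| = |8| / |6 + j14| = 8 / 15.232 ≈ 0.5252.
In decibels: 20·log₁₀(0.5252) ≈ -5.59 dB.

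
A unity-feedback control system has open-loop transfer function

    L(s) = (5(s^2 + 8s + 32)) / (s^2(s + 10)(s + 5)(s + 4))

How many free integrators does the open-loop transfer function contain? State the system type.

Type 2

The denominator has 2 factors of s at the origin (free integrators), so this is a Type 2 system.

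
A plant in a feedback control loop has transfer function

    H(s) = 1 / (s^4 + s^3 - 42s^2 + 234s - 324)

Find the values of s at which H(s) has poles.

The poles are the roots of the denominator s^4 + s^3 - 42s^2 + 234s - 324 = 0.
Trying s = -9: the polynomial evaluates to 0, so (s + 9) is a factor.
Dividing out leaves s^3 - 8s^2 + 30s - 36 = 0.
This factors further as (s^2 - 6s + 18)(s - 2) = 0.

s = 3 ± 3j, -9, 2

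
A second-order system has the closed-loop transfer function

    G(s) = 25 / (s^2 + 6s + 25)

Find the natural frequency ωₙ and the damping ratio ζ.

Compare the denominator to the standard form s^2 + 2ζωₙs + ωₙ².
ωₙ² = 25, so ωₙ = 5 rad/s.
2ζωₙ = 6, so ζ = 6/(2·5) = 0.6.

ωₙ = 5 rad/s, ζ = 0.6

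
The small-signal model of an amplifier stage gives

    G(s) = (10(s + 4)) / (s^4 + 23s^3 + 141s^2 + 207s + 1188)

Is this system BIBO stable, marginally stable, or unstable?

The denominator s^4 + 23s^3 + 141s^2 + 207s + 1188 factors as (s^2 + 9)(s + 11)(s + 12), giving poles at s = ±3j, -11, -12.
Since the simple pole(s) at s = ±3j lie on the jω-axis with none in the right half-plane, the system is marginally stable.

marginally stable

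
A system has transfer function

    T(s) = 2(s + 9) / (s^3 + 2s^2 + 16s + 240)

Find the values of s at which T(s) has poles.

s = 2 ± 6j, -6

The poles are the roots of the denominator s^3 + 2s^2 + 16s + 240 = 0.
Trying s = -6: the polynomial evaluates to 0, so (s + 6) is a factor.
Dividing out leaves s^2 - 4s + 40 = 0.
The quadratic formula then gives s = 2 ± 6j.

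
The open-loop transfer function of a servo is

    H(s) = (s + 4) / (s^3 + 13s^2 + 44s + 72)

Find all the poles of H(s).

The poles are the roots of the denominator s^3 + 13s^2 + 44s + 72 = 0.
Trying s = -9: the polynomial evaluates to 0, so (s + 9) is a factor.
Dividing out leaves s^2 + 4s + 8 = 0.
The quadratic formula then gives s = -2 ± 2j.

s = -2 + 2j, -2 - 2j, -9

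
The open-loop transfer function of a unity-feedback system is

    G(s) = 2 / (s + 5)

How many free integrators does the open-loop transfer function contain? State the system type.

The denominator has no factor of s at the origin — no free integrator — so this is a Type 0 system.

Type 0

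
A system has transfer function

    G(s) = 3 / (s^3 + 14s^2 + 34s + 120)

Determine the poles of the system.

s = -12, -1 ± 3j

The poles are the roots of the denominator s^3 + 14s^2 + 34s + 120 = 0.
Trying s = -12: the polynomial evaluates to 0, so (s + 12) is a factor.
Dividing out leaves s^2 + 2s + 10 = 0.
The quadratic formula then gives s = -1 ± 3j.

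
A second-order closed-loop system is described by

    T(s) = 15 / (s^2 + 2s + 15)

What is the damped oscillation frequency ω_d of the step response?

Comparing s^2 + 2s + 15 to s^2 + 2ζωₙs + ωₙ²: ωₙ = √15 ≈ 3.873 rad/s and ζ = 2/(2·√15) ≈ 0.2582.
ζωₙ = 2/2 = 1, so ω_d = ωₙ√(1−ζ²) = √(ωₙ² − (ζωₙ)²) = √(15 − 1²) = √14 ≈ 3.742 rad/s.

ω_d ≈ 3.742 rad/s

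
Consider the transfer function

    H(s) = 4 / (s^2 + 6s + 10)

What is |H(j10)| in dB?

Substitute s = j10: numerator = 4, denominator = -90 + j60.
|H(j10)| = |4| / |-90 + j60| = 4 / 108.17 ≈ 0.03698.
In decibels: 20·log₁₀(0.03698) ≈ -28.6 dB.

|H(j10)|_dB ≈ -28.6 dB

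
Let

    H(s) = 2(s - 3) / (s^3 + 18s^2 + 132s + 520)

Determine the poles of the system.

The poles are the roots of the denominator s^3 + 18s^2 + 132s + 520 = 0.
Trying s = -10: the polynomial evaluates to 0, so (s + 10) is a factor.
Dividing out leaves s^2 + 8s + 52 = 0.
The quadratic formula then gives s = -4 ± 6j.

s = -4 + 6j, -4 - 6j, -10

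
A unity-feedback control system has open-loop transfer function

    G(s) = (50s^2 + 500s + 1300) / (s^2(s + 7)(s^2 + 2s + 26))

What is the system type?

The denominator has 2 factors of s at the origin (free integrators), so this is a Type 2 system.

Type 2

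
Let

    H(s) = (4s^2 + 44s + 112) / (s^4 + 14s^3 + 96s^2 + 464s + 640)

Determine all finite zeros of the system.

s = -7, -4

Set the numerator to zero: 4s^2 + 44s + 112 = 0, i.e. 4·(s^2 + 11s + 28) = 0.
Factoring: (s + 7)(s + 4) = 0.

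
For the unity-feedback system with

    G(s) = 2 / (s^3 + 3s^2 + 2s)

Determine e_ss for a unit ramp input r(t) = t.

G(s) has one pole at the origin.
This is a Type 1 system. Kv = lim_{s→0} s·G(s) = 2/2 = 1.
e_ss = 1/Kv = 1/(1) = 1.

e_ss = 1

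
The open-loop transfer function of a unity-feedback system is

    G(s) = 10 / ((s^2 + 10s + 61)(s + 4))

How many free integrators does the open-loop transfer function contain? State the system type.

The denominator has no factor of s at the origin — no free integrator — so this is a Type 0 system.

Type 0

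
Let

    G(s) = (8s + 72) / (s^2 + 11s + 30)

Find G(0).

Set s = 0: G(0) = (72) / (30) = 12/5.

G(0) = 12/5 ≈ 2.400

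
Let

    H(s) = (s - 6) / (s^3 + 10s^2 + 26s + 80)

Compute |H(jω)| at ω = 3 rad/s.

Substitute s = j3: numerator = -6 + j3, denominator = -10 + j51.
|H(j3)| = |-6 + j3| / |-10 + j51| = 6.7082 / 51.971 ≈ 0.1291.

|H(j3)| ≈ 0.1291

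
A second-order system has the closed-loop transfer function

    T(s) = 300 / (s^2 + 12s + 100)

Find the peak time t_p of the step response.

Comparing s^2 + 12s + 100 to s^2 + 2ζωₙs + ωₙ²: ωₙ = 10 rad/s and ζ = 12/(2·10) = 0.6.
ζωₙ = 12/2 = 6, so ω_d = ωₙ√(1−ζ²) = √(ωₙ² − (ζωₙ)²) = √(100 − 6²) = √64 = 8 rad/s.
t_p = π/ω_d = π/8 ≈ 0.3927 s.

t_p ≈ 0.3927 s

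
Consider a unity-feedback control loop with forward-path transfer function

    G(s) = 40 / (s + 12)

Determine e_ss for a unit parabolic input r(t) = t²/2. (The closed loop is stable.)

G(s) has no poles at the origin.
This is a Type 0 system; Ka = lim_{s→0} s^2·G(s) = 0, so the steady-state error for a parabola input is infinite.

e_ss = ∞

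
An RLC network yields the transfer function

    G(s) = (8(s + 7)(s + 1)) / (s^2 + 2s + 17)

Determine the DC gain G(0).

Set s = 0: G(0) = (56) / (17) = 56/17.

G(0) = 56/17 ≈ 3.294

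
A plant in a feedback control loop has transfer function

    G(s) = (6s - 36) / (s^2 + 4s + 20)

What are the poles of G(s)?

The poles are the roots of the denominator s^2 + 4s + 20 = 0.
Using the quadratic formula: s = (-4 ± √(-64))/2 = -2 ± 4j.

s = -2 ± 4j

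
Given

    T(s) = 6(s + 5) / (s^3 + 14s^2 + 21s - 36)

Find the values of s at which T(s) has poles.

The poles are the roots of the denominator s^3 + 14s^2 + 21s - 36 = 0.
Trying s = -3: the polynomial evaluates to 0, so (s + 3) is a factor.
Dividing out leaves s^2 + 11s - 12 = 0.
Factoring the quadratic: (s - 1)(s + 12) = 0.

s = -3, 1, -12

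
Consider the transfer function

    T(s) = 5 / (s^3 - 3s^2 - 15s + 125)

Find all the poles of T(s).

s = 4 ± 3j, -5

The poles are the roots of the denominator s^3 - 3s^2 - 15s + 125 = 0.
Trying s = -5: the polynomial evaluates to 0, so (s + 5) is a factor.
Dividing out leaves s^2 - 8s + 25 = 0.
The quadratic formula then gives s = 4 ± 3j.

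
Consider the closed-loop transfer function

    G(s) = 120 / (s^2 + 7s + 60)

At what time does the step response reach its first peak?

Comparing s^2 + 7s + 60 to s^2 + 2ζωₙs + ωₙ²: ωₙ = √60 ≈ 7.746 rad/s and ζ = 7/(2·√60) ≈ 0.4518.
ζωₙ = 7/2 = 3.5, so ω_d = ωₙ√(1−ζ²) = √(ωₙ² − (ζωₙ)²) = √(60 − 3.5²) = √47.75 ≈ 6.910 rad/s.
t_p = π/ω_d = π/6.910 ≈ 0.4546 s.

t_p ≈ 0.4546 s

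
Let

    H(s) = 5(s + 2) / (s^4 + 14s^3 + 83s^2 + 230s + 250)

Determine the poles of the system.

s = -3 + j, -3 - j, -4 + 3j, -4 - 3j

The poles are the roots of the denominator s^4 + 14s^3 + 83s^2 + 230s + 250 = 0.
No real roots exist; factor into two real quadratics: (s^2 + 6s + 10)(s^2 + 8s + 25) = 0.
Each quadratic gives a conjugate pair via the quadratic formula.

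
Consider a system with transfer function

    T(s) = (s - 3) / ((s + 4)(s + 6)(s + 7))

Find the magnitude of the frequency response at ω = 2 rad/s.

|T(j2)| ≈ 0.01751

Substitute s = j2: numerator = -3 + j2, denominator = 100 + j180.
|T(j2)| = |-3 + j2| / |100 + j180| = 3.6056 / 205.91 ≈ 0.01751.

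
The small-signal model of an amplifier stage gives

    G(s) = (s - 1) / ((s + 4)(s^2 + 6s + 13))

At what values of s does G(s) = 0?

s = 1

Set the numerator to zero: s - 1 = 0.
So s = 1.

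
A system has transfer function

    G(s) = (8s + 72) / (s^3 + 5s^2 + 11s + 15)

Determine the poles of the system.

s = -1 + 2j, -1 - 2j, -3

The poles are the roots of the denominator s^3 + 5s^2 + 11s + 15 = 0.
Trying s = -3: the polynomial evaluates to 0, so (s + 3) is a factor.
Dividing out leaves s^2 + 2s + 5 = 0.
The quadratic formula then gives s = -1 ± 2j.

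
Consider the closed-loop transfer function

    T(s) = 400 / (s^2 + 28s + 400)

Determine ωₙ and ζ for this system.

ωₙ = 20 rad/s, ζ = 0.7

Compare the denominator to the standard form s^2 + 2ζωₙs + ωₙ².
ωₙ² = 400, so ωₙ = 20 rad/s.
2ζωₙ = 28, so ζ = 28/(2·20) = 0.7.
With ζ = 0.7 the response is underdamped.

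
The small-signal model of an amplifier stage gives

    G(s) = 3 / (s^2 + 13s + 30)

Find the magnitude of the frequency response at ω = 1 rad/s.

Substitute s = j1: numerator = 3, denominator = 29 + j13.
|G(j1)| = |3| / |29 + j13| = 3 / 31.780 ≈ 0.09440.

|G(j1)| ≈ 0.09440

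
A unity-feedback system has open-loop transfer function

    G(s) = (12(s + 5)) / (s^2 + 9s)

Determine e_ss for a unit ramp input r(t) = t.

e_ss = 0.1500

G(s) has one pole at the origin.
This is a Type 1 system. Kv = lim_{s→0} s·G(s) = 60/9 = 20/3.
e_ss = 1/Kv = 1/(20/3) = 3/20 ≈ 0.1500.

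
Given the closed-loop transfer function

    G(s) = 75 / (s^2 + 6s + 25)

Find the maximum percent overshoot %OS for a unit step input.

%OS ≈ 9.48%

Comparing s^2 + 6s + 25 to s^2 + 2ζωₙs + ωₙ²: ωₙ = 5 rad/s and ζ = 6/(2·5) = 0.6.
%OS = 100·exp(−πζ/√(1−ζ²)) = 100·exp(−π·0.6/√(1−0.6²)) ≈ 9.48%.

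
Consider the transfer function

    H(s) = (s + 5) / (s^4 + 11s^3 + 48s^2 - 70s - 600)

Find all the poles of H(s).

The poles are the roots of the denominator s^4 + 11s^3 + 48s^2 - 70s - 600 = 0.
Trying s = 3: the polynomial evaluates to 0, so (s - 3) is a factor.
Dividing out leaves s^3 + 14s^2 + 90s + 200 = 0.
This factors further as (s^2 + 10s + 50)(s + 4) = 0.

s = -5 + 5j, -5 - 5j, 3, -4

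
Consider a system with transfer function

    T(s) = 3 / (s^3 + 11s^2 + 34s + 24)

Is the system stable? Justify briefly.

The denominator s^3 + 11s^2 + 34s + 24 factors as (s + 4)(s + 1)(s + 6), giving poles at s = -4, -1, -6.
Since all poles lie strictly in the left half-plane, the system is stable.

stable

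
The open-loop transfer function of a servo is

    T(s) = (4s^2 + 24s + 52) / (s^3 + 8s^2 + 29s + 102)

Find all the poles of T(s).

s = -1 + 4j, -1 - 4j, -6

The poles are the roots of the denominator s^3 + 8s^2 + 29s + 102 = 0.
Trying s = -6: the polynomial evaluates to 0, so (s + 6) is a factor.
Dividing out leaves s^2 + 2s + 17 = 0.
The quadratic formula then gives s = -1 ± 4j.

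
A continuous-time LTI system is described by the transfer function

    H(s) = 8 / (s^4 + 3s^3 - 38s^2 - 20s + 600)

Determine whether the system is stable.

unstable

The denominator s^4 + 3s^3 - 38s^2 - 20s + 600 factors as (s^2 - 8s + 20)(s + 6)(s + 5), giving poles at s = 4 ± 2j, -6, -5.
Since the pole(s) at s = 4 + 2j, 4 - 2j lie in the right half-plane, the system is unstable.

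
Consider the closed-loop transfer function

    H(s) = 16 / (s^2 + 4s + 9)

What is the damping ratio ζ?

Compare the denominator to the standard form s^2 + 2ζωₙs + ωₙ².
ωₙ² = 9, so ωₙ = 3 rad/s.
2ζωₙ = 4, so ζ = 4/(2·3) ≈ 0.6667.

ζ ≈ 0.6667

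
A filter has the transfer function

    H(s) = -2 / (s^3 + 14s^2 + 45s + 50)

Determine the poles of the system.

s = -2 + j, -2 - j, -10

The poles are the roots of the denominator s^3 + 14s^2 + 45s + 50 = 0.
Trying s = -10: the polynomial evaluates to 0, so (s + 10) is a factor.
Dividing out leaves s^2 + 4s + 5 = 0.
The quadratic formula then gives s = -2 ± 1j.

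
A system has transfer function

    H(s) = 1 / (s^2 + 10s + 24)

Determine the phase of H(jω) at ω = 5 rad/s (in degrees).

At s = j5: numerator = 1, denominator = -1 + j50.
∠H = ∠num − ∠den = 0° − (91.146°) = -91.15°.

∠H(j5) ≈ -91.15°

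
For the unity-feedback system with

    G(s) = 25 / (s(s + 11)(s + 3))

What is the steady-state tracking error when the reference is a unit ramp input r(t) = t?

e_ss = 1.320

G(s) has one pole at the origin.
This is a Type 1 system. Kv = lim_{s→0} s·G(s) = 25/33.
e_ss = 1/Kv = 1/(25/33) = 33/25 ≈ 1.320.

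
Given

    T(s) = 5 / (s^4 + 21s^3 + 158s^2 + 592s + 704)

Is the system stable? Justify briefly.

stable

The denominator s^4 + 21s^3 + 158s^2 + 592s + 704 factors as (s + 2)(s + 11)(s^2 + 8s + 32), giving poles at s = -2, -11, -4 + 4j, -4 - 4j.
Since all poles lie strictly in the left half-plane, the system is stable.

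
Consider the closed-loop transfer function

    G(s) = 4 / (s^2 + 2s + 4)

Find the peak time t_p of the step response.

Comparing s^2 + 2s + 4 to s^2 + 2ζωₙs + ωₙ²: ωₙ = 2 rad/s and ζ = 2/(2·2) = 0.5.
ζωₙ = 2/2 = 1, so ω_d = ωₙ√(1−ζ²) = √(ωₙ² − (ζωₙ)²) = √(4 − 1²) = √3 ≈ 1.732 rad/s.
t_p = π/ω_d = π/1.732 ≈ 1.814 s.

t_p ≈ 1.814 s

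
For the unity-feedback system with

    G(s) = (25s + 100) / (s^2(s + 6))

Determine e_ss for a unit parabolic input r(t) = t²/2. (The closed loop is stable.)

G(s) has 2 poles at the origin.
This is a Type 2 system. Ka = lim_{s→0} s^2·G(s) = 100/6 = 50/3.
e_ss = 1/Ka = 1/(50/3) = 3/50 ≈ 0.06000.

e_ss = 0.06000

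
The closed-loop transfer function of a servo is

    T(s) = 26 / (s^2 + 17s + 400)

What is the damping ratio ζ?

ζ = 0.425

Compare the denominator to the standard form s^2 + 2ζωₙs + ωₙ².
ωₙ² = 400, so ωₙ = 20 rad/s.
2ζωₙ = 17, so ζ = 17/(2·20) = 0.425.
With ζ = 0.425 the response is underdamped.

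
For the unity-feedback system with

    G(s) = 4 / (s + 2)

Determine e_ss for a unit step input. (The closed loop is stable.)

e_ss = 0.3333

G(s) has no poles at the origin.
This is a Type 0 system. Kp = lim_{s→0} G(s) = 4/2 = 2.
e_ss = 1/(1 + Kp) = 1/(1 + 2) = 1/3 ≈ 0.3333.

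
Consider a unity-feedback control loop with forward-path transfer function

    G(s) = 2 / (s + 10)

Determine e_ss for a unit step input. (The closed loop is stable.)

G(s) has no poles at the origin.
This is a Type 0 system. Kp = lim_{s→0} G(s) = 2/10 = 1/5.
e_ss = 1/(1 + Kp) = 1/(1 + 1/5) = 5/6 ≈ 0.8333.

e_ss = 0.8333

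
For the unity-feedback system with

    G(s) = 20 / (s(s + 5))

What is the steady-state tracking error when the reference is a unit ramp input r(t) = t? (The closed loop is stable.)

G(s) has one pole at the origin.
This is a Type 1 system. Kv = lim_{s→0} s·G(s) = 20/5 = 4.
e_ss = 1/Kv = 1/(4) = 1/4 ≈ 0.2500.

e_ss = 0.2500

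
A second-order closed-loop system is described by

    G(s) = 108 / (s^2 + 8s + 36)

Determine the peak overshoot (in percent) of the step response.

Comparing s^2 + 8s + 36 to s^2 + 2ζωₙs + ωₙ²: ωₙ = 6 rad/s and ζ = 8/(2·6) ≈ 0.6667.
%OS = 100·exp(−πζ/√(1−ζ²)) = 100·exp(−π·0.6667/√(1−0.6667²)) ≈ 6.02%.

%OS ≈ 6.02%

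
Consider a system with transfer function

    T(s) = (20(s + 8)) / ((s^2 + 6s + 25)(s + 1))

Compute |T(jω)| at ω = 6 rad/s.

|T(j6)| ≈ 0.8735

Substitute s = j6: numerator = 160 + j120, denominator = -227 - j30.
|T(j6)| = |160 + j120| / |-227 - j30| = 200 / 228.97 ≈ 0.8735.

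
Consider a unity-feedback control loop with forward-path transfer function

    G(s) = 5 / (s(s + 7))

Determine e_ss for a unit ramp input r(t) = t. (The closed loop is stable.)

e_ss = 1.400

G(s) has one pole at the origin.
This is a Type 1 system. Kv = lim_{s→0} s·G(s) = 5/7.
e_ss = 1/Kv = 1/(5/7) = 7/5 ≈ 1.400.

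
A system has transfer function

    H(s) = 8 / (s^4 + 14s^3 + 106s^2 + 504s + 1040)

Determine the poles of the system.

s = -5 ± j, -2 ± 6j

The poles are the roots of the denominator s^4 + 14s^3 + 106s^2 + 504s + 1040 = 0.
No real roots exist; factor into two real quadratics: (s^2 + 10s + 26)(s^2 + 4s + 40) = 0.
Each quadratic gives a conjugate pair via the quadratic formula.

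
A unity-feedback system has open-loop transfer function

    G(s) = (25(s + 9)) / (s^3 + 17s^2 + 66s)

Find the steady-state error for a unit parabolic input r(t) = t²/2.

e_ss = ∞

G(s) has one pole at the origin.
This is a Type 1 system; Ka = lim_{s→0} s^2·G(s) = 0, so the steady-state error for a parabola input is infinite.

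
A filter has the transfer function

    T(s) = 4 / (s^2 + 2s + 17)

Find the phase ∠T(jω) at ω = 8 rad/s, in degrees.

∠T(j8) ≈ -161.2°

At s = j8: numerator = 4, denominator = -47 + j16.
∠T = ∠num − ∠den = 0° − (161.20°) = -161.2°.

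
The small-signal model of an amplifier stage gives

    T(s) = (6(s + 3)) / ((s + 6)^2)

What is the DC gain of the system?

T(0) = 1/2 ≈ 0.5000

At s = 0 each factor (s + a) contributes a and each (s^2 + bs + c) contributes c.
T(0) = 6·(3) / ((6) · (6)) = 18/36 = 1/2.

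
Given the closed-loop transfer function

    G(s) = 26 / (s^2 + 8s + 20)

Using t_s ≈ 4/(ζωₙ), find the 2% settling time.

Comparing s^2 + 8s + 20 to s^2 + 2ζωₙs + ωₙ²: ωₙ = √20 ≈ 4.472 rad/s and ζ = 8/(2·√20) ≈ 0.8944.
ζωₙ = 8/2 = 4, so t_s ≈ 4/(ζωₙ) = 4/4 = 1 s.

t_s ≈ 1 s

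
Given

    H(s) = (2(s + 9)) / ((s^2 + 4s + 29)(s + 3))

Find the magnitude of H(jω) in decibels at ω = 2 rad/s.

Substitute s = j2: numerator = 18 + j4, denominator = 59 + j74.
|H(j2)| = |18 + j4| / |59 + j74| = 18.439 / 94.641 ≈ 0.1948.
In decibels: 20·log₁₀(0.1948) ≈ -14.2 dB.

|H(j2)|_dB ≈ -14.2 dB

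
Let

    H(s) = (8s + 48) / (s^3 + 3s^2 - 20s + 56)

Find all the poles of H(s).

The poles are the roots of the denominator s^3 + 3s^2 - 20s + 56 = 0.
Trying s = -7: the polynomial evaluates to 0, so (s + 7) is a factor.
Dividing out leaves s^2 - 4s + 8 = 0.
The quadratic formula then gives s = 2 ± 2j.

s = -7, 2 ± 2j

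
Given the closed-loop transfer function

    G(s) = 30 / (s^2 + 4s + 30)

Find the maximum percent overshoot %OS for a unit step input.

%OS ≈ 29.2%

Comparing s^2 + 4s + 30 to s^2 + 2ζωₙs + ωₙ²: ωₙ = √30 ≈ 5.477 rad/s and ζ = 4/(2·√30) ≈ 0.3651.
%OS = 100·exp(−πζ/√(1−ζ²)) = 100·exp(−π·0.3651/√(1−0.3651²)) ≈ 29.2%.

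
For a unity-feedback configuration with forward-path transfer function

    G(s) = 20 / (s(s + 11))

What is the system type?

The denominator has 1 factor of s at the origin (free integrator), so this is a Type 1 system.

Type 1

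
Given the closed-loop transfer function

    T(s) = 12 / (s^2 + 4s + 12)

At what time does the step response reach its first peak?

Comparing s^2 + 4s + 12 to s^2 + 2ζωₙs + ωₙ²: ωₙ = √12 ≈ 3.464 rad/s and ζ = 4/(2·√12) ≈ 0.5774.
ζωₙ = 4/2 = 2, so ω_d = ωₙ√(1−ζ²) = √(ωₙ² − (ζωₙ)²) = √(12 − 2²) = √8 ≈ 2.828 rad/s.
t_p = π/ω_d = π/2.828 ≈ 1.111 s.

t_p ≈ 1.111 s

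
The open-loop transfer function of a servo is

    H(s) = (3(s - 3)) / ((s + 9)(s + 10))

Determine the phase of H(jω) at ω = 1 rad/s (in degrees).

At s = j1: numerator = -9 + j3, denominator = 89 + j19.
∠H = ∠num − ∠den = 161.57° − (12.051°) = 149.5°.

∠H(j1) ≈ 149.5°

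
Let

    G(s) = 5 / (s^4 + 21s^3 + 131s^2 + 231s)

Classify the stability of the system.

marginally stable

The denominator s^4 + 21s^3 + 131s^2 + 231s factors as s(s + 7)(s + 3)(s + 11), giving poles at s = 0, -7, -3, -11.
Since the simple pole(s) at s = 0 lie on the jω-axis with none in the right half-plane, the system is marginally stable.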